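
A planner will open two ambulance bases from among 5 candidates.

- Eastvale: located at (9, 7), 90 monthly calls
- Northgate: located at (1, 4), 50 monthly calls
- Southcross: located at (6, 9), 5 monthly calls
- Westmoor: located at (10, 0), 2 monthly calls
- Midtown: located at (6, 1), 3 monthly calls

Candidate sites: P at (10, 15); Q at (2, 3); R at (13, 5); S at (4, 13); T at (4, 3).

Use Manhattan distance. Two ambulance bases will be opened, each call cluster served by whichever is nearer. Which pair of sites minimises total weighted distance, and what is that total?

{Q, R}, total 724

Evaluate every pair (each demand assigned to the nearer of the two):
  {Q, R}: total = 724
  {R, T}: total = 808
  {Q, T}: total = 980
  {P, Q}: total = 1000
  {S, T}: total = 1070
  {P, T}: total = 1080
  {Q, S}: total = 1160
  {R, S}: total = 1219
  {P, R}: total = 1289
  {P, S}: total = 1512
Best pair: {Q, R} with total 724.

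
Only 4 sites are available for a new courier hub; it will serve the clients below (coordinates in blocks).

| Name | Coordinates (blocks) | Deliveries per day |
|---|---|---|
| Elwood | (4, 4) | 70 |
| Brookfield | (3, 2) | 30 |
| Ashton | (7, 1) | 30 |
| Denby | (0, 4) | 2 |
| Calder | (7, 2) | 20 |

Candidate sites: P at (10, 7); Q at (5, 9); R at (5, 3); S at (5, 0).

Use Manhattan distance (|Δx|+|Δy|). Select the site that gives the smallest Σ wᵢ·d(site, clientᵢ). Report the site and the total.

R, total 422 blocks

Total weighted distance at each candidate:
  P (10, 7): total = 1446
  Q (5, 9): total = 1190
  R (5, 3): total = 422
  S (5, 0): total = 658
Minimum is at R with total 422 blocks.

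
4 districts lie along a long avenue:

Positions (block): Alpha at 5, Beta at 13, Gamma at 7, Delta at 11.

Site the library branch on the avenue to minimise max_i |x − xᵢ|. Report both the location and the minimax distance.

The 1-center on a line is the midpoint of the two extreme points: leftmost at 5, rightmost at 13.
Optimal location = (5 + 13)/2 = 9; maximum distance = (13 − 5)/2 = 4.

location 9, max distance 4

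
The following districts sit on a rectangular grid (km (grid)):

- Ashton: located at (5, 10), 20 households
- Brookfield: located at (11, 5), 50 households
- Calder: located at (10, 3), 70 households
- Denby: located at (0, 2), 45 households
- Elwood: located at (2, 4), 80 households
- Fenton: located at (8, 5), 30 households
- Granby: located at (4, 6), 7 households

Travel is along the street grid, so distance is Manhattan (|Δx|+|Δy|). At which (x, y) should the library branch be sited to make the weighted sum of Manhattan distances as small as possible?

(5, 4)

Manhattan distance separates: Σwᵢ(|x−xᵢ|+|y−yᵢ|) = Σwᵢ|x−xᵢ| + Σwᵢ|y−yᵢ|, so x and y are optimised independently as 1-D weighted medians.
Total weight W = 302; half = 151.
x-coordinate, sorted with cumulative weight:
  x=0 (Denby, w=45) cum 45
  x=2 (Elwood, w=80) cum 125
  x=4 (Granby, w=7) cum 132
  x=5 (Ashton, w=20) cum 152  ← median
  x=8 (Fenton, w=30) cum 182
  x=10 (Calder, w=70) cum 252
  x=11 (Brookfield, w=50) cum 302
⇒ x* = 5
y-coordinate, sorted with cumulative weight:
  y=2 (Denby, w=45) cum 45
  y=3 (Calder, w=70) cum 115
  y=4 (Elwood, w=80) cum 195  ← median
  y=5 (Brookfield, w=50) cum 245
  y=5 (Fenton, w=30) cum 275
  y=6 (Granby, w=7) cum 282
  y=10 (Ashton, w=20) cum 302
⇒ y* = 4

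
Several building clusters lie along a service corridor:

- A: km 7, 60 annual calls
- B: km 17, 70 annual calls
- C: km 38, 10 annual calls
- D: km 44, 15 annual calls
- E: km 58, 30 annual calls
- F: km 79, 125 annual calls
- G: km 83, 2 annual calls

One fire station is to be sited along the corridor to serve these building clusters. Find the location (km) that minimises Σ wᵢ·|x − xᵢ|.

x = 58

For a sum of weighted absolute distances on a line, the optimum is the weighted median (not the mean). Total weight W = 312; half-weight = 156.
Sort by position and accumulate weight:
  km 7 (A, w=60) → cum 60
  km 17 (B, w=70) → cum 130
  km 38 (C, w=10) → cum 140
  km 44 (D, w=15) → cum 155
  km 58 (E, w=30) → cum 185  ≥ 156 → median here
  km 79 (F, w=125) → cum 310
  km 83 (G, w=2) → cum 312
Optimal location: km 58.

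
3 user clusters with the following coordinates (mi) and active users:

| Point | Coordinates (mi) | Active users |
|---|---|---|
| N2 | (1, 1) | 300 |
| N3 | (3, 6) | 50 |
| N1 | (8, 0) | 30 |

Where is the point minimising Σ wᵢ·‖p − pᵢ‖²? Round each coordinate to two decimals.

(1.82, 1.58)

The minimiser of Σwᵢ‖p−pᵢ‖² is the weighted centroid p* = (Σwᵢpᵢ)/(Σwᵢ).
Σwᵢ = 380.
Σwᵢxᵢ = 300·1 + 50·3 + 30·8 = 690.
Σwᵢyᵢ = 300·1 + 50·6 + 30·0 = 600.
x* = 690/380 = 1.82, y* = 600/380 = 1.58.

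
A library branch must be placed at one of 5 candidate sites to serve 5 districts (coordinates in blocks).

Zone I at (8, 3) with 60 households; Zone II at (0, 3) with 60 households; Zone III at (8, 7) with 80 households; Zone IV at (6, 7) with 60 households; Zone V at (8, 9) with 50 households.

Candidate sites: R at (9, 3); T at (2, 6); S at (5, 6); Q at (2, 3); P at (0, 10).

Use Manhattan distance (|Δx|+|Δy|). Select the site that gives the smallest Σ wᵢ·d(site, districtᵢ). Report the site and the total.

S, total 1580 blocks

Total weighted distance at each candidate:
  R (9, 3): total = 1770
  T (2, 6): total = 2150
  S (5, 6): total = 1580
  Q (2, 3): total = 2360
  P (0, 10): total = 3190
Minimum is at S with total 1580 blocks.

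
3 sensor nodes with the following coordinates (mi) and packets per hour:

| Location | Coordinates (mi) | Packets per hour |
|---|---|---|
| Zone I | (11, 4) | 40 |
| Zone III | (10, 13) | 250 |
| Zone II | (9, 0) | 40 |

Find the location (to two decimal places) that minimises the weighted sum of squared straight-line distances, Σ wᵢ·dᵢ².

(10.00, 10.33)

The minimiser of Σwᵢ‖p−pᵢ‖² is the weighted centroid p* = (Σwᵢpᵢ)/(Σwᵢ).
Σwᵢ = 330.
Σwᵢxᵢ = 40·11 + 250·10 + 40·9 = 3300.
Σwᵢyᵢ = 40·4 + 250·13 + 40·0 = 3410.
x* = 3300/330 = 10.00, y* = 3410/330 = 10.33.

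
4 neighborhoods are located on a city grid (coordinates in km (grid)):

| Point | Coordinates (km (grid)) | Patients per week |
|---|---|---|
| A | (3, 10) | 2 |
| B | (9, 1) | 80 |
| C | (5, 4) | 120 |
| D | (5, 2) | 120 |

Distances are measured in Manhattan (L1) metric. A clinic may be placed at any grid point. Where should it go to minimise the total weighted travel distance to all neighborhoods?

Manhattan distance separates: Σwᵢ(|x−xᵢ|+|y−yᵢ|) = Σwᵢ|x−xᵢ| + Σwᵢ|y−yᵢ|, so x and y are optimised independently as 1-D weighted medians.
Total weight W = 322; half = 161.
x-coordinate, sorted with cumulative weight:
  x=3 (A, w=2) cum 2
  x=5 (C, w=120) cum 122
  x=5 (D, w=120) cum 242  ← median
  x=9 (B, w=80) cum 322
⇒ x* = 5
y-coordinate, sorted with cumulative weight:
  y=1 (B, w=80) cum 80
  y=2 (D, w=120) cum 200  ← median
  y=4 (C, w=120) cum 320
  y=10 (A, w=2) cum 322
⇒ y* = 2

(5, 2)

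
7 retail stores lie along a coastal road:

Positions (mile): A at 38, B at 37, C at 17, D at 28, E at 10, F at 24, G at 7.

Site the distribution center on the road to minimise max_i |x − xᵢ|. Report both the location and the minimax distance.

The 1-center on a line is the midpoint of the two extreme points: leftmost at 7, rightmost at 38.
Optimal location = (7 + 38)/2 = 22.5; maximum distance = (38 − 7)/2 = 15.5.

location 22.5, max distance 15.5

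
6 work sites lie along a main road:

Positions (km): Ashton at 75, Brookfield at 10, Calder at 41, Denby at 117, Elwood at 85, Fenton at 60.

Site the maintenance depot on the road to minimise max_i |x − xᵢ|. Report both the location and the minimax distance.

location 63.5, max distance 53.5

The 1-center on a line is the midpoint of the two extreme points: leftmost at 10, rightmost at 117.
Optimal location = (10 + 117)/2 = 63.5; maximum distance = (117 − 10)/2 = 53.5.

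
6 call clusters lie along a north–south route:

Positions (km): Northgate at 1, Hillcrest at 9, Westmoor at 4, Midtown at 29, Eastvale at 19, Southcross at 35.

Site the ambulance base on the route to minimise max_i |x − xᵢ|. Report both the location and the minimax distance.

The 1-center on a line is the midpoint of the two extreme points: leftmost at 1, rightmost at 35.
Optimal location = (1 + 35)/2 = 18; maximum distance = (35 − 1)/2 = 17.

location 18, max distance 17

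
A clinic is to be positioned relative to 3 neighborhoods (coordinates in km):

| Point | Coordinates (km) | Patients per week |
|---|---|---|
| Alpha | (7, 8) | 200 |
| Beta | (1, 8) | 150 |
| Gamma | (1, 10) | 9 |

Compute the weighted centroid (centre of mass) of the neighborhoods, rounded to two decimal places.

(4.34, 8.05)

The minimiser of Σwᵢ‖p−pᵢ‖² is the weighted centroid p* = (Σwᵢpᵢ)/(Σwᵢ).
Σwᵢ = 359.
Σwᵢxᵢ = 200·7 + 150·1 + 9·1 = 1559.
Σwᵢyᵢ = 200·8 + 150·8 + 9·10 = 2890.
x* = 1559/359 = 4.34, y* = 2890/359 = 8.05.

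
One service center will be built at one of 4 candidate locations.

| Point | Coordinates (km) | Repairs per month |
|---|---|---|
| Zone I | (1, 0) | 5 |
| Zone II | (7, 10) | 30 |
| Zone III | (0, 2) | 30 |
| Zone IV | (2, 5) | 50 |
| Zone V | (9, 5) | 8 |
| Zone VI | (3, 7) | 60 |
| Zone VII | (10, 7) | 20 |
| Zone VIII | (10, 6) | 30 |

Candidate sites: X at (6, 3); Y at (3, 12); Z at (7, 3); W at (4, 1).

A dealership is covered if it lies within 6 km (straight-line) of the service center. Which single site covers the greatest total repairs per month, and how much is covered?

Coverage radius r = 6 km; a point is covered iff (Δx)²+(Δy)² ≤ 6² = 36.
  X (6, 3): covers {Zone I, Zone IV, Zone V, Zone VI, Zone VII, Zone VIII} → 173
  Y (3, 12): covers {Zone II, Zone VI} → 90
  Z (7, 3): covers {Zone IV, Zone V, Zone VI, Zone VII, Zone VIII} → 168
  W (4, 1): covers {Zone I, Zone III, Zone IV} → 85
Maximum coverage at X: 173 repairs per month.

X, covering 173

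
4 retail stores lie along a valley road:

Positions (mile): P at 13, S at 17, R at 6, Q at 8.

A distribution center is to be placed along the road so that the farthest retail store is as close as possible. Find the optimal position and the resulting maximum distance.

location 11.5, max distance 5.5

The 1-center on a line is the midpoint of the two extreme points: leftmost at 6, rightmost at 17.
Optimal location = (6 + 17)/2 = 11.5; maximum distance = (17 − 6)/2 = 5.5.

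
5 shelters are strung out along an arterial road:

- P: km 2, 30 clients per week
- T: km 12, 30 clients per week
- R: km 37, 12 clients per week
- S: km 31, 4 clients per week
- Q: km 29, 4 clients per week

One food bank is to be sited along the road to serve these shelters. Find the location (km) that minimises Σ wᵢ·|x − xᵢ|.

x = 12

For a sum of weighted absolute distances on a line, the optimum is the weighted median (not the mean). Total weight W = 80; half-weight = 40.
Sort by position and accumulate weight:
  km 2 (P, w=30) → cum 30
  km 12 (T, w=30) → cum 60  ≥ 40 → median here
  km 29 (Q, w=4) → cum 64
  km 31 (S, w=4) → cum 68
  km 37 (R, w=12) → cum 80
Optimal location: km 12.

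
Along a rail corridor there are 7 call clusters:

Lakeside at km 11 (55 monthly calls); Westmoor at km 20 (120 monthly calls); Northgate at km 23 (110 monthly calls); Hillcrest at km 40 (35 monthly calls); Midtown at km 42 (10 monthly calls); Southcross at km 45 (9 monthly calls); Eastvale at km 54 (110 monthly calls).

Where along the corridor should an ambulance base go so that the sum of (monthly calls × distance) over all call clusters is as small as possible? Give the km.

x = 23

For a sum of weighted absolute distances on a line, the optimum is the weighted median (not the mean). Total weight W = 449; half-weight = 224.5.
Sort by position and accumulate weight:
  km 11 (Lakeside, w=55) → cum 55
  km 20 (Westmoor, w=120) → cum 175
  km 23 (Northgate, w=110) → cum 285  ≥ 224.5 → median here
  km 40 (Hillcrest, w=35) → cum 320
  km 42 (Midtown, w=10) → cum 330
  km 45 (Southcross, w=9) → cum 339
  km 54 (Eastvale, w=110) → cum 449
Optimal location: km 23.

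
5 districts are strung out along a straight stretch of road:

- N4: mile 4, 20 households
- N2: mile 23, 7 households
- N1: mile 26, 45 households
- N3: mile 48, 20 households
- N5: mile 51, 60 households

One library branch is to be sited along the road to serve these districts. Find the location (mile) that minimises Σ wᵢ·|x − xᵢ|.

x = 48

For a sum of weighted absolute distances on a line, the optimum is the weighted median (not the mean). Total weight W = 152; half-weight = 76.
Sort by position and accumulate weight:
  mile 4 (N4, w=20) → cum 20
  mile 23 (N2, w=7) → cum 27
  mile 26 (N1, w=45) → cum 72
  mile 48 (N3, w=20) → cum 92  ≥ 76 → median here
  mile 51 (N5, w=60) → cum 152
Optimal location: mile 48.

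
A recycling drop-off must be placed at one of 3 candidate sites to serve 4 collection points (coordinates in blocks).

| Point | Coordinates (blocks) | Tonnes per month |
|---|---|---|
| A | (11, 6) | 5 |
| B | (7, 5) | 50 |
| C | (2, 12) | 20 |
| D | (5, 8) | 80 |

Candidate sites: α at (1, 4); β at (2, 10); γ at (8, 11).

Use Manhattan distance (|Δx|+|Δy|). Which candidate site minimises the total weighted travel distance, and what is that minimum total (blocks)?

β, total 1005 blocks

Total weighted distance at each candidate:
  α (1, 4): total = 1230
  β (2, 10): total = 1005
  γ (8, 11): total = 1010
Minimum is at β with total 1005 blocks.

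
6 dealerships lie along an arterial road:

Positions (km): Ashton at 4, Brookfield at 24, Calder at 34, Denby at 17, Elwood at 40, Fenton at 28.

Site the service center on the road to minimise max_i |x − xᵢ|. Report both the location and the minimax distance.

location 22, max distance 18

The 1-center on a line is the midpoint of the two extreme points: leftmost at 4, rightmost at 40.
Optimal location = (4 + 40)/2 = 22; maximum distance = (40 − 4)/2 = 18.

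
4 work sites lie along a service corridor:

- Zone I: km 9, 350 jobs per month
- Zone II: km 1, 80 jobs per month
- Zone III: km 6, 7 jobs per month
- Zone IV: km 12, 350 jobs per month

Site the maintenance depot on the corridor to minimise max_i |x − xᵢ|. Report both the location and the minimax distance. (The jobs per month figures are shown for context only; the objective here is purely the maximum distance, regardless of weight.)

location 6.5, max distance 5.5

The 1-center on a line is the midpoint of the two extreme points: leftmost at 1, rightmost at 12.
Optimal location = (1 + 12)/2 = 6.5; maximum distance = (12 − 1)/2 = 5.5.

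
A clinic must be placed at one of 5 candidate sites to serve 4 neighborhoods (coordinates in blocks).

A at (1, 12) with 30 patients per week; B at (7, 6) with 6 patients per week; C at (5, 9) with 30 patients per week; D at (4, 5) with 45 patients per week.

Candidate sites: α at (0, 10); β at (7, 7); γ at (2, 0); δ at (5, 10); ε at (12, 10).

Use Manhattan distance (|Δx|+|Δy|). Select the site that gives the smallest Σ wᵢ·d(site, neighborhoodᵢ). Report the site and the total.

δ, total 516 blocks

Total weighted distance at each candidate:
  α (0, 10): total = 741
  β (7, 7): total = 681
  γ (2, 0): total = 1131
  δ (5, 10): total = 516
  ε (12, 10): total = 1269
Minimum is at δ with total 516 blocks.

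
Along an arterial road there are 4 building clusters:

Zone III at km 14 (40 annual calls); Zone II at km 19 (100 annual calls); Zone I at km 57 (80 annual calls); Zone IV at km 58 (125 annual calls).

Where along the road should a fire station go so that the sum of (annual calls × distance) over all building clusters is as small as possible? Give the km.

x = 57

For a sum of weighted absolute distances on a line, the optimum is the weighted median (not the mean). Total weight W = 345; half-weight = 172.5.
Sort by position and accumulate weight:
  km 14 (Zone III, w=40) → cum 40
  km 19 (Zone II, w=100) → cum 140
  km 57 (Zone I, w=80) → cum 220  ≥ 172.5 → median here
  km 58 (Zone IV, w=125) → cum 345
Optimal location: km 57.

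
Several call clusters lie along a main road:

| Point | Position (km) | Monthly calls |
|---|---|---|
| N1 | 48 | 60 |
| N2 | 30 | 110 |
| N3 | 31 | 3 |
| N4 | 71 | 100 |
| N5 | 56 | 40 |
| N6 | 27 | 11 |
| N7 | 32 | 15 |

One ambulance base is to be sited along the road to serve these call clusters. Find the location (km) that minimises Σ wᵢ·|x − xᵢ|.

For a sum of weighted absolute distances on a line, the optimum is the weighted median (not the mean). Total weight W = 339; half-weight = 169.5.
Sort by position and accumulate weight:
  km 27 (N6, w=11) → cum 11
  km 30 (N2, w=110) → cum 121
  km 31 (N3, w=3) → cum 124
  km 32 (N7, w=15) → cum 139
  km 48 (N1, w=60) → cum 199  ≥ 169.5 → median here
  km 56 (N5, w=40) → cum 239
  km 71 (N4, w=100) → cum 339
Optimal location: km 48.

x = 48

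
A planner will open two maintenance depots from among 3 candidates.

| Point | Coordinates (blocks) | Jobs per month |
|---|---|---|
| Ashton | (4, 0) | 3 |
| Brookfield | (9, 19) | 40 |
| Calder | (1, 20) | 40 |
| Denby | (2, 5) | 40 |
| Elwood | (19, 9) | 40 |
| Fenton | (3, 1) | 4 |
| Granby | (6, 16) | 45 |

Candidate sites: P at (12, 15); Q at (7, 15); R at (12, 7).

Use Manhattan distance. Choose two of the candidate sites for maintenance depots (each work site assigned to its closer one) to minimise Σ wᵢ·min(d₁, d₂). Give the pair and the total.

Evaluate every pair (each demand assigned to the nearer of the two):
  {Q, R}: total = 1715
  {P, Q}: total = 2016
  {P, R}: total = 2180
Best pair: {Q, R} with total 1715.

{Q, R}, total 1715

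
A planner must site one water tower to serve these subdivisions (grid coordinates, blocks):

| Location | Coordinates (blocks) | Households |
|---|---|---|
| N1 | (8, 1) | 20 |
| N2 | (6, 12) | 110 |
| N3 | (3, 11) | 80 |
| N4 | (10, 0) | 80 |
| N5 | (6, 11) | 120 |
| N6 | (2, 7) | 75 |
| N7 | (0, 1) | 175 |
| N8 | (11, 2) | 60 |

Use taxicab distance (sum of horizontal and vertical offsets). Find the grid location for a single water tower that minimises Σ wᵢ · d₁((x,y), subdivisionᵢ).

(6, 7)

Manhattan distance separates: Σwᵢ(|x−xᵢ|+|y−yᵢ|) = Σwᵢ|x−xᵢ| + Σwᵢ|y−yᵢ|, so x and y are optimised independently as 1-D weighted medians.
Total weight W = 720; half = 360.
x-coordinate, sorted with cumulative weight:
  x=0 (N7, w=175) cum 175
  x=2 (N6, w=75) cum 250
  x=3 (N3, w=80) cum 330
  x=6 (N2, w=110) cum 440  ← median
  x=6 (N5, w=120) cum 560
  x=8 (N1, w=20) cum 580
  x=10 (N4, w=80) cum 660
  x=11 (N8, w=60) cum 720
⇒ x* = 6
y-coordinate, sorted with cumulative weight:
  y=0 (N4, w=80) cum 80
  y=1 (N1, w=20) cum 100
  y=1 (N7, w=175) cum 275
  y=2 (N8, w=60) cum 335
  y=7 (N6, w=75) cum 410  ← median
  y=11 (N3, w=80) cum 490
  y=11 (N5, w=120) cum 610
  y=12 (N2, w=110) cum 720
⇒ y* = 7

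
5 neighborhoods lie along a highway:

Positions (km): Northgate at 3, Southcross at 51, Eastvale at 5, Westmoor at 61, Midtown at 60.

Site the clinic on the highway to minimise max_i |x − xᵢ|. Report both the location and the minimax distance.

The 1-center on a line is the midpoint of the two extreme points: leftmost at 3, rightmost at 61.
Optimal location = (3 + 61)/2 = 32; maximum distance = (61 − 3)/2 = 29.

location 32, max distance 29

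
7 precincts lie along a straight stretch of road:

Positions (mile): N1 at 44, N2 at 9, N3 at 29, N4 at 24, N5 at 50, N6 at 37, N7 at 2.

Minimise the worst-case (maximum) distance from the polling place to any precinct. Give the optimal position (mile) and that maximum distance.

The 1-center on a line is the midpoint of the two extreme points: leftmost at 2, rightmost at 50.
Optimal location = (2 + 50)/2 = 26; maximum distance = (50 − 2)/2 = 24.

location 26, max distance 24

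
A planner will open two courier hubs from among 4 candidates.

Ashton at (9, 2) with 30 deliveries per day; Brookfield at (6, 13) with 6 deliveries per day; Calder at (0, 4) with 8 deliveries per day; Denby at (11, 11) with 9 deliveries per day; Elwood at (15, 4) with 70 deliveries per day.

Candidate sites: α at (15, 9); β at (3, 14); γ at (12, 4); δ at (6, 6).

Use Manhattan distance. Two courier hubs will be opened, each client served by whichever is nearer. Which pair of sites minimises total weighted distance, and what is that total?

{γ, δ}, total 538

Evaluate every pair (each demand assigned to the nearer of the two):
  {γ, δ}: total = 538
  {β, γ}: total = 552
  {α, γ}: total = 588
  {α, δ}: total = 720
  {α, β}: total = 922
  {β, δ}: total = 1158
Best pair: {γ, δ} with total 538.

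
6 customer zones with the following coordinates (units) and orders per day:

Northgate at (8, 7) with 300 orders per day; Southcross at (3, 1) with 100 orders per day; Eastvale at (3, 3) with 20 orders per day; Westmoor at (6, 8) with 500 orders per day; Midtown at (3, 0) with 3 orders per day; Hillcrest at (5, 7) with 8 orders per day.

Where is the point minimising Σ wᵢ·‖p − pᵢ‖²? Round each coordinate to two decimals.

The minimiser of Σwᵢ‖p−pᵢ‖² is the weighted centroid p* = (Σwᵢpᵢ)/(Σwᵢ).
Σwᵢ = 931.
Σwᵢxᵢ = 300·8 + 100·3 + 20·3 + 500·6 + 3·3 + 8·5 = 5809.
Σwᵢyᵢ = 300·7 + 100·1 + 20·3 + 500·8 + 3·0 + 8·7 = 6316.
x* = 5809/931 = 6.24, y* = 6316/931 = 6.78.

(6.24, 6.78)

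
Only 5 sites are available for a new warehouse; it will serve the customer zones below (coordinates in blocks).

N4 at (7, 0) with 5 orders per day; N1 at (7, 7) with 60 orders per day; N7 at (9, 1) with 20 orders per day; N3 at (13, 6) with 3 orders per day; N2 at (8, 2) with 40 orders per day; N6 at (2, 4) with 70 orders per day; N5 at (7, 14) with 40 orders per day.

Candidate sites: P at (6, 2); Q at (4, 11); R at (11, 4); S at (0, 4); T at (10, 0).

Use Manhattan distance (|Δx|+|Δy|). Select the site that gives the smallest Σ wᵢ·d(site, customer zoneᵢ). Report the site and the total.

P, total 1508 blocks

Total weighted distance at each candidate:
  P (6, 2): total = 1508
  Q (4, 11): total = 2222
  R (11, 4): total = 1962
  S (0, 4): total = 2160
  T (10, 0): total = 2362
Minimum is at P with total 1508 blocks.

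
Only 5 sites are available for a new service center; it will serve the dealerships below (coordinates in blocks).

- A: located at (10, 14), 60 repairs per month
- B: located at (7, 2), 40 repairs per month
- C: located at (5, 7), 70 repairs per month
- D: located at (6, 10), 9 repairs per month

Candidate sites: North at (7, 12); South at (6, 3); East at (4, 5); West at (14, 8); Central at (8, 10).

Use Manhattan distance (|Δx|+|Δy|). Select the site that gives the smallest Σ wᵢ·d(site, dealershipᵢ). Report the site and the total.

Total weighted distance at each candidate:
  North (7, 12): total = 1217
  South (6, 3): total = 1393
  East (4, 5): total = 1413
  West (14, 8): total = 1910
  Central (8, 10): total = 1158
Minimum is at Central with total 1158 blocks.

Central, total 1158 blocks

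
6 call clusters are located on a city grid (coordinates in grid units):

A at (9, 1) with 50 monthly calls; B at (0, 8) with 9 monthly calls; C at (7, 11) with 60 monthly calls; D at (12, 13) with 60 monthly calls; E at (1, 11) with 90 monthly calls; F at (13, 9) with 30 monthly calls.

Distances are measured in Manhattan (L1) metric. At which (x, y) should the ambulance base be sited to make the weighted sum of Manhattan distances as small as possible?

(7, 11)

Manhattan distance separates: Σwᵢ(|x−xᵢ|+|y−yᵢ|) = Σwᵢ|x−xᵢ| + Σwᵢ|y−yᵢ|, so x and y are optimised independently as 1-D weighted medians.
Total weight W = 299; half = 149.5.
x-coordinate, sorted with cumulative weight:
  x=0 (B, w=9) cum 9
  x=1 (E, w=90) cum 99
  x=7 (C, w=60) cum 159  ← median
  x=9 (A, w=50) cum 209
  x=12 (D, w=60) cum 269
  x=13 (F, w=30) cum 299
⇒ x* = 7
y-coordinate, sorted with cumulative weight:
  y=1 (A, w=50) cum 50
  y=8 (B, w=9) cum 59
  y=9 (F, w=30) cum 89
  y=11 (C, w=60) cum 149
  y=11 (E, w=90) cum 239  ← median
  y=13 (D, w=60) cum 299
⇒ y* = 11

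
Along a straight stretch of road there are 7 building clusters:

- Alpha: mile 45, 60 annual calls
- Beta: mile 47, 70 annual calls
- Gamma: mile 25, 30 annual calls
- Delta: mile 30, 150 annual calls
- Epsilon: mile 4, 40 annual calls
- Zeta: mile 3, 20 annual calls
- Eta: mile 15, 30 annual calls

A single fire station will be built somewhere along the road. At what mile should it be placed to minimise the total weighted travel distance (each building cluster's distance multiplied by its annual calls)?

For a sum of weighted absolute distances on a line, the optimum is the weighted median (not the mean). Total weight W = 400; half-weight = 200.
Sort by position and accumulate weight:
  mile 3 (Zeta, w=20) → cum 20
  mile 4 (Epsilon, w=40) → cum 60
  mile 15 (Eta, w=30) → cum 90
  mile 25 (Gamma, w=30) → cum 120
  mile 30 (Delta, w=150) → cum 270  ≥ 200 → median here
  mile 45 (Alpha, w=60) → cum 330
  mile 47 (Beta, w=70) → cum 400
Optimal location: mile 30.

x = 30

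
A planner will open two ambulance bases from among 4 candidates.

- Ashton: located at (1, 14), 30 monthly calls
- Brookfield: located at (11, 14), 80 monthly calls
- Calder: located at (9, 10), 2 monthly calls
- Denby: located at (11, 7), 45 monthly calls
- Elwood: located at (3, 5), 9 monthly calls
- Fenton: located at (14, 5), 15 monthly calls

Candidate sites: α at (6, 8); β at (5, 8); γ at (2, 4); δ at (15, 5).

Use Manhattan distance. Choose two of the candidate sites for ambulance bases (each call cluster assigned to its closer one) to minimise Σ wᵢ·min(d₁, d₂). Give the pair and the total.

Evaluate every pair (each demand assigned to the nearer of the two):
  {α, δ}: total = 1559
  {β, δ}: total = 1602
  {α, β}: total = 1670
  {α, γ}: total = 1673
  {γ, δ}: total = 1695
  {β, γ}: total = 1785
Best pair: {α, δ} with total 1559.

{α, δ}, total 1559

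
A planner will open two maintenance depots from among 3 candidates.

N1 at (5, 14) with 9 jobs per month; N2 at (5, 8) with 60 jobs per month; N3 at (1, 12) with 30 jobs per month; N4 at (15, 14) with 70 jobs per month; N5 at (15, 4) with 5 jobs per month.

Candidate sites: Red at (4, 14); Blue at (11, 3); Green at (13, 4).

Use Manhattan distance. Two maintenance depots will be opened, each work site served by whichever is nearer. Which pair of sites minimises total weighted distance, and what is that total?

Evaluate every pair (each demand assigned to the nearer of the two):
  {Red, Green}: total = 1359
  {Red, Blue}: total = 1374
  {Blue, Green}: total = 2233
Best pair: {Red, Green} with total 1359.

{Red, Green}, total 1359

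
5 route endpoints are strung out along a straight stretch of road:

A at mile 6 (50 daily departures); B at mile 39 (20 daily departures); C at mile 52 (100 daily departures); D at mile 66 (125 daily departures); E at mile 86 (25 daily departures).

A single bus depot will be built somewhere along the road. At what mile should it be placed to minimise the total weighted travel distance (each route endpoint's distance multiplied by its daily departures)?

x = 52

For a sum of weighted absolute distances on a line, the optimum is the weighted median (not the mean). Total weight W = 320; half-weight = 160.
Sort by position and accumulate weight:
  mile 6 (A, w=50) → cum 50
  mile 39 (B, w=20) → cum 70
  mile 52 (C, w=100) → cum 170  ≥ 160 → median here
  mile 66 (D, w=125) → cum 295
  mile 86 (E, w=25) → cum 320
Optimal location: mile 52.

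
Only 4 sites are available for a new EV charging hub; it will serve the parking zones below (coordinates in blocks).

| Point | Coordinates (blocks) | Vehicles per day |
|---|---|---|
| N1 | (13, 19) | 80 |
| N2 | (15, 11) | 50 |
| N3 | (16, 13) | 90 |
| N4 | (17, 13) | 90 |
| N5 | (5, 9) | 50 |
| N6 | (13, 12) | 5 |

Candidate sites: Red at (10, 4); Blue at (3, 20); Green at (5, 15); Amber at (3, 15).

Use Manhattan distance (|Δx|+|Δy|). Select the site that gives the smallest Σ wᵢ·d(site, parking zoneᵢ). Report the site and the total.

Total weighted distance at each candidate:
  Red (10, 4): total = 5385
  Blue (3, 20): total = 6360
  Green (5, 15): total = 4445
  Amber (3, 15): total = 5175
Minimum is at Green with total 4445 blocks.

Green, total 4445 blocks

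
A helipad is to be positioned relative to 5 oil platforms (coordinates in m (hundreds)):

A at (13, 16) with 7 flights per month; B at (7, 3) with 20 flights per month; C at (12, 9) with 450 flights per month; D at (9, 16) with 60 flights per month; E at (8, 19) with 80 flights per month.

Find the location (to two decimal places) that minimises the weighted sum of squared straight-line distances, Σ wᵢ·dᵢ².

The minimiser of Σwᵢ‖p−pᵢ‖² is the weighted centroid p* = (Σwᵢpᵢ)/(Σwᵢ).
Σwᵢ = 617.
Σwᵢxᵢ = 7·13 + 20·7 + 450·12 + 60·9 + 80·8 = 6811.
Σwᵢyᵢ = 7·16 + 20·3 + 450·9 + 60·16 + 80·19 = 6702.
x* = 6811/617 = 11.04, y* = 6702/617 = 10.86.

(11.04, 10.86)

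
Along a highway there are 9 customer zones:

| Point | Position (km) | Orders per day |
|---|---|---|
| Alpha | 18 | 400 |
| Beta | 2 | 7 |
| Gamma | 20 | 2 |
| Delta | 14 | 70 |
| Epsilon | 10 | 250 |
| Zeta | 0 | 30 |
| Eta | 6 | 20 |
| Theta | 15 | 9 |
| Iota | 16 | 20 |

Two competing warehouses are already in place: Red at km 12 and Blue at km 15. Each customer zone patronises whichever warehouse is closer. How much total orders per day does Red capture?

307

The indifferent point is the midpoint (12+15)/2 = 13.5; customer zones left of it (closer to Red at 12) go to Red, those right go to Blue.
  Zeta at 0 (w=30) → Red
  Beta at 2 (w=7) → Red
  Eta at 6 (w=20) → Red
  Epsilon at 10 (w=250) → Red
  Delta at 14 (w=70) → Blue
  Theta at 15 (w=9) → Blue
  Iota at 16 (w=20) → Blue
  Alpha at 18 (w=400) → Blue
  Gamma at 20 (w=2) → Blue
Red captures 307; Blue captures 501.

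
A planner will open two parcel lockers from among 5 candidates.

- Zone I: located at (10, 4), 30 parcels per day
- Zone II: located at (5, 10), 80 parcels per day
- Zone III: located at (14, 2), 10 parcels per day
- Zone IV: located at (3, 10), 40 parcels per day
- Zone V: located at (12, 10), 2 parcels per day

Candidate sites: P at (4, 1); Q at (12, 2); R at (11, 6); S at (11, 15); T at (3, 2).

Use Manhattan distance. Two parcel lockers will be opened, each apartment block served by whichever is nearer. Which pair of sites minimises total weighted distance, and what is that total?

Evaluate every pair (each demand assigned to the nearer of the two):
  {Q, T}: total = 1276
  {R, T}: total = 1290
  {P, Q}: total = 1356
  {P, R}: total = 1370
  {Q, R}: total = 1400
  {R, S}: total = 1450
  {S, T}: total = 1512
  {P, T}: total = 1534
  {Q, S}: total = 1552
  {P, S}: total = 1592
Best pair: {Q, T} with total 1276.

{Q, T}, total 1276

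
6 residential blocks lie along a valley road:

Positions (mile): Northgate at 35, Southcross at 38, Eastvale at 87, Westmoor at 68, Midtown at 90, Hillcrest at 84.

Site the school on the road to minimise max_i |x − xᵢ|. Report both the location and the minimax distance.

The 1-center on a line is the midpoint of the two extreme points: leftmost at 35, rightmost at 90.
Optimal location = (35 + 90)/2 = 62.5; maximum distance = (90 − 35)/2 = 27.5.

location 62.5, max distance 27.5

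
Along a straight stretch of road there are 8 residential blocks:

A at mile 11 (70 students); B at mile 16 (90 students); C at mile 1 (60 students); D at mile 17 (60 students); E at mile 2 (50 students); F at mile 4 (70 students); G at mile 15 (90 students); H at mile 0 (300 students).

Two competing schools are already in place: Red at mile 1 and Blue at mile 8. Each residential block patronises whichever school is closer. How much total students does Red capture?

480

The indifferent point is the midpoint (1+8)/2 = 4.5; residential blocks left of it (closer to Red at 1) go to Red, those right go to Blue.
  H at 0 (w=300) → Red
  C at 1 (w=60) → Red
  E at 2 (w=50) → Red
  F at 4 (w=70) → Red
  A at 11 (w=70) → Blue
  G at 15 (w=90) → Blue
  B at 16 (w=90) → Blue
  D at 17 (w=60) → Blue
Red captures 480; Blue captures 310.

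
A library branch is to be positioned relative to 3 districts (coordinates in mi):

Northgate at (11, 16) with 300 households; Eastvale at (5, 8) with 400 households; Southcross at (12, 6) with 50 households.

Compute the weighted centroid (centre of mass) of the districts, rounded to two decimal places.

(7.87, 11.07)

The minimiser of Σwᵢ‖p−pᵢ‖² is the weighted centroid p* = (Σwᵢpᵢ)/(Σwᵢ).
Σwᵢ = 750.
Σwᵢxᵢ = 300·11 + 400·5 + 50·12 = 5900.
Σwᵢyᵢ = 300·16 + 400·8 + 50·6 = 8300.
x* = 5900/750 = 7.87, y* = 8300/750 = 11.07.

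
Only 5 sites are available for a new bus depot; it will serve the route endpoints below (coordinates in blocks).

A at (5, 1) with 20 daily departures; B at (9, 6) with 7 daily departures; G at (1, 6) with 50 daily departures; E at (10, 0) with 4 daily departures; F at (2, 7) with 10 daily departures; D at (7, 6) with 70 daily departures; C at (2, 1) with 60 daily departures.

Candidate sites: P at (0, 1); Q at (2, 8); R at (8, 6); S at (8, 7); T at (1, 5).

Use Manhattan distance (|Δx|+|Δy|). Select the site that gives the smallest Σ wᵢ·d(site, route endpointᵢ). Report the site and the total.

T, total 1149 blocks

Total weighted distance at each candidate:
  P (0, 1): total = 1582
  Q (2, 8): total = 1397
  R (8, 6): total = 1349
  S (8, 7): total = 1550
  T (1, 5): total = 1149
Minimum is at T with total 1149 blocks.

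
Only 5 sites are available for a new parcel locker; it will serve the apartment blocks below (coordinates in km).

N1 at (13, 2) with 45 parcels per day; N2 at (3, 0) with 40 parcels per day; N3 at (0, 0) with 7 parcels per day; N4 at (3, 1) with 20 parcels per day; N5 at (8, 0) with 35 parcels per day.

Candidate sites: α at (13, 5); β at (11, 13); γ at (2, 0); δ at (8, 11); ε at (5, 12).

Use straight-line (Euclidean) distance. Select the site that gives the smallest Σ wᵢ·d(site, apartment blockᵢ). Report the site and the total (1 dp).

γ, total 795.4 km

Total weighted distance at each candidate:
  α (13, 5): total = 1142.6
  β (11, 13): total = 1988.3
  γ (2, 0): total = 795.4
  δ (8, 11): total = 1650.4
  ε (5, 12): total = 1810.4
Minimum is at γ with total 795.4 km.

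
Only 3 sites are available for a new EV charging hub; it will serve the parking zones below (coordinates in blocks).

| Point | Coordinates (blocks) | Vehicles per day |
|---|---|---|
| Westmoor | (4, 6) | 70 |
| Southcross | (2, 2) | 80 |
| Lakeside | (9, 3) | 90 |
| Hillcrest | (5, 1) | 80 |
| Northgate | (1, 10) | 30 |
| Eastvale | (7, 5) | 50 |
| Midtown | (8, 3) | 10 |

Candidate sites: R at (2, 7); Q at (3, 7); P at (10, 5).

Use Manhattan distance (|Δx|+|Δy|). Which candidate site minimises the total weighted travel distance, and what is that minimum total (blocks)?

Total weighted distance at each candidate:
  R (2, 7): total = 2890
  Q (3, 7): total = 2700
  P (10, 5): total = 2970
Minimum is at Q with total 2700 blocks.

Q, total 2700 blocks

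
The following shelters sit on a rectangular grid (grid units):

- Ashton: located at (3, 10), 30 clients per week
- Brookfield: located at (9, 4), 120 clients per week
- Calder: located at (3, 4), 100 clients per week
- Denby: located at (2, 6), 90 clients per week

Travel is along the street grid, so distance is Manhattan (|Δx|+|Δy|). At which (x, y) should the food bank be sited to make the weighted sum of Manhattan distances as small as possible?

Manhattan distance separates: Σwᵢ(|x−xᵢ|+|y−yᵢ|) = Σwᵢ|x−xᵢ| + Σwᵢ|y−yᵢ|, so x and y are optimised independently as 1-D weighted medians.
Total weight W = 340; half = 170.
x-coordinate, sorted with cumulative weight:
  x=2 (Denby, w=90) cum 90
  x=3 (Ashton, w=30) cum 120
  x=3 (Calder, w=100) cum 220  ← median
  x=9 (Brookfield, w=120) cum 340
⇒ x* = 3
y-coordinate, sorted with cumulative weight:
  y=4 (Brookfield, w=120) cum 120
  y=4 (Calder, w=100) cum 220  ← median
  y=6 (Denby, w=90) cum 310
  y=10 (Ashton, w=30) cum 340
⇒ y* = 4

(3, 4)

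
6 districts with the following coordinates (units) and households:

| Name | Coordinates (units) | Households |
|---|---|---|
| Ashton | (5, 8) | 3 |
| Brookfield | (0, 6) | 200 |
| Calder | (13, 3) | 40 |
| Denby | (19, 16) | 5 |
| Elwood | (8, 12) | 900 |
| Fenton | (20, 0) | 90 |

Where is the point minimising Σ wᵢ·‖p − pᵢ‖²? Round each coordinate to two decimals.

(7.78, 9.87)

The minimiser of Σwᵢ‖p−pᵢ‖² is the weighted centroid p* = (Σwᵢpᵢ)/(Σwᵢ).
Σwᵢ = 1238.
Σwᵢxᵢ = 3·5 + 200·0 + 40·13 + 5·19 + 900·8 + 90·20 = 9630.
Σwᵢyᵢ = 3·8 + 200·6 + 40·3 + 5·16 + 900·12 + 90·0 = 12224.
x* = 9630/1238 = 7.78, y* = 12224/1238 = 9.87.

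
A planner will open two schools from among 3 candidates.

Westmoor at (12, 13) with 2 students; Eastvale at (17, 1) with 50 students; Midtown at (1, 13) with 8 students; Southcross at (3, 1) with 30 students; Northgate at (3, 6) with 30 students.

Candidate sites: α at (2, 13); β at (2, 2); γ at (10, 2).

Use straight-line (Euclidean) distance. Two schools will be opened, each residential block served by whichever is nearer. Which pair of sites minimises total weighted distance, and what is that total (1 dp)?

{β, γ}, total 630.4

Evaluate every pair (each demand assigned to the nearer of the two):
  {β, γ}: total = 630.4
  {α, γ}: total = 805.8
  {α, β}: total = 945.8
Best pair: {β, γ} with total 630.4.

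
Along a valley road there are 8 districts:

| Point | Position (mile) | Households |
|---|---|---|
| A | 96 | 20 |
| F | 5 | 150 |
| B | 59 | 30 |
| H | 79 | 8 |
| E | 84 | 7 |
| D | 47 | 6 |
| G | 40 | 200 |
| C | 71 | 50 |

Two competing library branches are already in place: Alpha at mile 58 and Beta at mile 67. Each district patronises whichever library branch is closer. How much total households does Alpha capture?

The indifferent point is the midpoint (58+67)/2 = 62.5; districts left of it (closer to Alpha at 58) go to Alpha, those right go to Beta.
  F at 5 (w=150) → Alpha
  G at 40 (w=200) → Alpha
  D at 47 (w=6) → Alpha
  B at 59 (w=30) → Alpha
  C at 71 (w=50) → Beta
  H at 79 (w=8) → Beta
  E at 84 (w=7) → Beta
  A at 96 (w=20) → Beta
Alpha captures 386; Beta captures 85.

386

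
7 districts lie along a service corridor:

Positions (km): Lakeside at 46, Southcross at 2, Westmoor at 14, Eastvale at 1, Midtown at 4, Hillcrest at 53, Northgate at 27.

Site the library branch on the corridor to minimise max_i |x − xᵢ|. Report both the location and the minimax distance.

The 1-center on a line is the midpoint of the two extreme points: leftmost at 1, rightmost at 53.
Optimal location = (1 + 53)/2 = 27; maximum distance = (53 − 1)/2 = 26.

location 27, max distance 26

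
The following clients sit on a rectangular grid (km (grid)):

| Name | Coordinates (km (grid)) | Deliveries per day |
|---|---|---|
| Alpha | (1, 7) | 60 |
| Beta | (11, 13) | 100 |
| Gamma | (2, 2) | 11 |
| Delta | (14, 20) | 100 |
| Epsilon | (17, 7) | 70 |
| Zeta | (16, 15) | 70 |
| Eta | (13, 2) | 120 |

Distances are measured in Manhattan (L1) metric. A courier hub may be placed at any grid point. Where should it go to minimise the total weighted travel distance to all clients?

Manhattan distance separates: Σwᵢ(|x−xᵢ|+|y−yᵢ|) = Σwᵢ|x−xᵢ| + Σwᵢ|y−yᵢ|, so x and y are optimised independently as 1-D weighted medians.
Total weight W = 531; half = 265.5.
x-coordinate, sorted with cumulative weight:
  x=1 (Alpha, w=60) cum 60
  x=2 (Gamma, w=11) cum 71
  x=11 (Beta, w=100) cum 171
  x=13 (Eta, w=120) cum 291  ← median
  x=14 (Delta, w=100) cum 391
  x=16 (Zeta, w=70) cum 461
  x=17 (Epsilon, w=70) cum 531
⇒ x* = 13
y-coordinate, sorted with cumulative weight:
  y=2 (Gamma, w=11) cum 11
  y=2 (Eta, w=120) cum 131
  y=7 (Alpha, w=60) cum 191
  y=7 (Epsilon, w=70) cum 261
  y=13 (Beta, w=100) cum 361  ← median
  y=15 (Zeta, w=70) cum 431
  y=20 (Delta, w=100) cum 531
⇒ y* = 13

(13, 13)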